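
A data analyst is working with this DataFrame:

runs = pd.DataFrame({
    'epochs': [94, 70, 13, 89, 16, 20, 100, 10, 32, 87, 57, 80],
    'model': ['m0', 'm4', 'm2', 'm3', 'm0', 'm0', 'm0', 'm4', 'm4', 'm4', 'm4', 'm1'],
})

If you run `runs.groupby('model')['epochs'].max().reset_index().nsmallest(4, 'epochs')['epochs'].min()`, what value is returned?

13

group by model, max of epochs:
model
m0    100
m1     80
m2     13
m3     89
m4     87
Name: epochs, dtype: int64
reset_index():
  model  epochs
0    m0     100
1    m1      80
2    m2      13
3    m3      89
4    m4      87
take 4 rows with smallest epochs:
  model  epochs
2    m2      13
1    m1      80
4    m4      87
3    m3      89
Reading off the min of column 'epochs', we get 13.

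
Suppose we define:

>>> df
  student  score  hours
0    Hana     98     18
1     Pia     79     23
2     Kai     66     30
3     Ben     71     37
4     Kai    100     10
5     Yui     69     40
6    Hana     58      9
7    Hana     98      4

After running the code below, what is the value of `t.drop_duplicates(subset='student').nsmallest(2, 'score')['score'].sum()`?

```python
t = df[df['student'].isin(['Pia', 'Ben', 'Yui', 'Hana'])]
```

140

filter rows where student in ['Pia', 'Ben', 'Yui', 'Hana']:
  student  score  hours
0    Hana     98     18
1     Pia     79     23
3     Ben     71     37
5     Yui     69     40
6    Hana     58      9
7    Hana     98      4
drop duplicate student (keep=first):
  student  score  hours
0    Hana     98     18
1     Pia     79     23
3     Ben     71     37
5     Yui     69     40
take 2 rows with smallest score:
  student  score  hours
5     Yui     69     40
3     Ben     71     37
Taking the sum of column 'score' gives 140.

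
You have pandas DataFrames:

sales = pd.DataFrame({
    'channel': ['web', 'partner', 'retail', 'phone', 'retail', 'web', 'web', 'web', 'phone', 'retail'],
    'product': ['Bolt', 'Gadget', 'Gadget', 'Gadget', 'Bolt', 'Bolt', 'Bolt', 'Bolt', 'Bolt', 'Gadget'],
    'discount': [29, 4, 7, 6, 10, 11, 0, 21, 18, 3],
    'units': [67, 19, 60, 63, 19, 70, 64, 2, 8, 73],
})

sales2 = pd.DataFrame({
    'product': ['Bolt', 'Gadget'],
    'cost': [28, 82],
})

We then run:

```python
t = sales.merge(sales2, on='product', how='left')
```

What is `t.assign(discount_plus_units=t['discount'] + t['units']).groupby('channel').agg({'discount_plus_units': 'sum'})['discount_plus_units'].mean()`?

138.5

merge on 'product' (how='left') → 10 rows:
   channel product  discount  units  cost
0      web    Bolt        29     67    28
1  partner  Gadget         4     19    82
2   retail  Gadget         7     60    82
3    phone  Gadget         6     63    82
4   retail    Bolt        10     19    28
5      web    Bolt        11     70    28
6      web    Bolt         0     64    28
7      web    Bolt        21      2    28
8    phone    Bolt        18      8    28
9   retail  Gadget         3     73    82
add column discount_plus_units = t['discount'] + t['units']:
   channel product  discount  units  cost  discount_plus_units
0      web    Bolt        29     67    28                   96
1  partner  Gadget         4     19    82                   23
2   retail  Gadget         7     60    82                   67
3    phone  Gadget         6     63    82                   69
4   retail    Bolt        10     19    28                   29
5      web    Bolt        11     70    28                   81
6      web    Bolt         0     64    28                   64
7      web    Bolt        21      2    28                   23
8    phone    Bolt        18      8    28                   26
9   retail  Gadget         3     73    82                   76
group by channel, sum of discount_plus_units:
         discount_plus_units
channel                     
partner                   23
phone                     95
retail                   172
web                      264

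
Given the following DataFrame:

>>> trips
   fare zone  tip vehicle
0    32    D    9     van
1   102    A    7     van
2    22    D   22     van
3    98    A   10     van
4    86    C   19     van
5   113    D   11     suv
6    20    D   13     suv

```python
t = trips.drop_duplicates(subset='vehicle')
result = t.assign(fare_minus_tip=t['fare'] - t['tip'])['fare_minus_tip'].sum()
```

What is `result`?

drop duplicate vehicle (keep=first):
   fare zone  tip vehicle
0    32    D    9     van
5   113    D   11     suv
add column fare_minus_tip = t['fare'] - t['tip']:
   fare zone  tip vehicle  fare_minus_tip
0    32    D    9     van              23
5   113    D   11     suv             102
Then the sum of column 'fare_minus_tip': 125

125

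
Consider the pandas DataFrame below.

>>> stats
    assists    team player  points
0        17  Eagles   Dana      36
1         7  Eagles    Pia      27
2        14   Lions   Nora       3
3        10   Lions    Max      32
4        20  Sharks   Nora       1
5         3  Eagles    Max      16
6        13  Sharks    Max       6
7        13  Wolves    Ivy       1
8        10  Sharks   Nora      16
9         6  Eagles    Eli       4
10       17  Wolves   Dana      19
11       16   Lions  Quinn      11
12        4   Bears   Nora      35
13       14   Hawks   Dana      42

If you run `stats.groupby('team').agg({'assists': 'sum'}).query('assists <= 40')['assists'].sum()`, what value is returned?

121

group by team, sum of assists:
        assists
team           
Bears         4
Eagles       33
Hawks        14
Lions        40
Sharks       43
Wolves       30
filter rows where assists <= 40:
        assists
team           
Bears         4
Eagles       33
Hawks        14
Lions        40
Wolves       30
Then the sum of column 'assists': 121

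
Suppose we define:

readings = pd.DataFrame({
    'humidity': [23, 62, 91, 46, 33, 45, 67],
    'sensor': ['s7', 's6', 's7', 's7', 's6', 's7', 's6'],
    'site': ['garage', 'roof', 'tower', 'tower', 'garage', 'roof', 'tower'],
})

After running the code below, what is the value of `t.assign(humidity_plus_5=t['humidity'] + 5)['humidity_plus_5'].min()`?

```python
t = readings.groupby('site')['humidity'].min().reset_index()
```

group by site, min of humidity:
site
garage    23
roof      45
tower     46
Name: humidity, dtype: int64
reset_index():
     site  humidity
0  garage        23
1    roof        45
2   tower        46
add column humidity_plus_5 = t['humidity'] + 5:
     site  humidity  humidity_plus_5
0  garage        23               28
1    roof        45               50
2   tower        46               51
min of column 'humidity_plus_5' → 28

28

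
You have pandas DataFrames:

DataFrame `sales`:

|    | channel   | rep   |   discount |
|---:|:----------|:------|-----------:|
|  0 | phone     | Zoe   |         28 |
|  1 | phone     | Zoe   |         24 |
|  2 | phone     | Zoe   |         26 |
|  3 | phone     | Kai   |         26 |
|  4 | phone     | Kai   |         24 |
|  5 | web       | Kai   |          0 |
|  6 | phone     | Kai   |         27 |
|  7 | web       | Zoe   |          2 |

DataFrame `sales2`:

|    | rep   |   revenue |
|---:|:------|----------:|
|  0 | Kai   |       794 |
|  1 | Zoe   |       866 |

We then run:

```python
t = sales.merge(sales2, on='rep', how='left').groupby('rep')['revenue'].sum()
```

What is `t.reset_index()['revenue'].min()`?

3176

merge on 'rep' (how='left') → 8 rows:
  channel  rep  discount  revenue
0   phone  Zoe        28      866
1   phone  Zoe        24      866
2   phone  Zoe        26      866
3   phone  Kai        26      794
4   phone  Kai        24      794
5     web  Kai         0      794
6   phone  Kai        27      794
7     web  Zoe         2      866
group by rep, sum of revenue:
rep
Kai    3176
Zoe    3464
Name: revenue, dtype: int64
reset_index():
   rep  revenue
0  Kai     3176
1  Zoe     3464
Reading off the min of column 'revenue', we get 3176.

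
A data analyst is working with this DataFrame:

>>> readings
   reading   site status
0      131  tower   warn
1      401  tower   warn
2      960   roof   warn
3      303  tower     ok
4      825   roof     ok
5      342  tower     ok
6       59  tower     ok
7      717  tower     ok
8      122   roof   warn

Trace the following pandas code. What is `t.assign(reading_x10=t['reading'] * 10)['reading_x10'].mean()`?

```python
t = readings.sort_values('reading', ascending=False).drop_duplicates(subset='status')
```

sort by reading descending:
   reading   site status
2      960   roof   warn
4      825   roof     ok
7      717  tower     ok
1      401  tower   warn
5      342  tower     ok
3      303  tower     ok
0      131  tower   warn
8      122   roof   warn
6       59  tower     ok
drop duplicate status (keep=first):
   reading  site status
2      960  roof   warn
4      825  roof     ok
add column reading_x10 = t['reading'] * 10:
   reading  site status  reading_x10
2      960  roof   warn         9600
4      825  roof     ok         8250
mean of column 'reading_x10' → 8925.0

8925.0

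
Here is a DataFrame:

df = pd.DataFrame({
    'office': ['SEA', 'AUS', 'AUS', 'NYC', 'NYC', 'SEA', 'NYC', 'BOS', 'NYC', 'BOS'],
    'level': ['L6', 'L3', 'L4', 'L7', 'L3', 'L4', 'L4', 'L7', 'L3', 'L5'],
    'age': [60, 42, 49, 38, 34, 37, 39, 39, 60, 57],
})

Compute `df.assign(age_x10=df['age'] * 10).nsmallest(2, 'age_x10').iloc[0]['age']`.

34

add column age_x10 = df['age'] * 10:
  office level  age  age_x10
0    SEA    L6   60      600
1    AUS    L3   42      420
2    AUS    L4   49      490
3    NYC    L7   38      380
4    NYC    L3   34      340
5    SEA    L4   37      370
6    NYC    L4   39      390
7    BOS    L7   39      390
8    NYC    L3   60      600
9    BOS    L5   57      570
take 2 rows with smallest age_x10:
  office level  age  age_x10
4    NYC    L3   34      340
5    SEA    L4   37      370
So iloc[0]['age'] = 34.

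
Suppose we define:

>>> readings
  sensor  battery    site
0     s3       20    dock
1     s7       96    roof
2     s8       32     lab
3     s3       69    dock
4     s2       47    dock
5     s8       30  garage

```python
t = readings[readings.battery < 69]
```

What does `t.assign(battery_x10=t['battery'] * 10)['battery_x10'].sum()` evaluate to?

filter rows where battery < 69:
  sensor  battery    site
0     s3       20    dock
2     s8       32     lab
4     s2       47    dock
5     s8       30  garage
add column battery_x10 = t['battery'] * 10:
  sensor  battery    site  battery_x10
0     s3       20    dock          200
2     s8       32     lab          320
4     s2       47    dock          470
5     s8       30  garage          300
The sum of column 'battery_x10' is 1290.

1290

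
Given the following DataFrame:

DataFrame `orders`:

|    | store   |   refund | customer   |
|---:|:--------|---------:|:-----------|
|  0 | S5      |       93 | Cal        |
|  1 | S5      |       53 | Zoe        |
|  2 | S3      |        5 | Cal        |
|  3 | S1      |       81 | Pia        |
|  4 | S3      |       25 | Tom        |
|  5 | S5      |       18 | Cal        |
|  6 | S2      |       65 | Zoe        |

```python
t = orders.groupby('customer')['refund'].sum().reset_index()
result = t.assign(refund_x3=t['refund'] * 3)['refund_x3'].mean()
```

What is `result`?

255.0

group by customer, sum of refund:
customer
Cal    116
Pia     81
Tom     25
Zoe    118
Name: refund, dtype: int64
reset_index():
  customer  refund
0      Cal     116
1      Pia      81
2      Tom      25
3      Zoe     118
add column refund_x3 = t['refund'] * 3:
  customer  refund  refund_x3
0      Cal     116        348
1      Pia      81        243
2      Tom      25         75
3      Zoe     118        354
Reading off the mean of column 'refund_x3', we get 255.0.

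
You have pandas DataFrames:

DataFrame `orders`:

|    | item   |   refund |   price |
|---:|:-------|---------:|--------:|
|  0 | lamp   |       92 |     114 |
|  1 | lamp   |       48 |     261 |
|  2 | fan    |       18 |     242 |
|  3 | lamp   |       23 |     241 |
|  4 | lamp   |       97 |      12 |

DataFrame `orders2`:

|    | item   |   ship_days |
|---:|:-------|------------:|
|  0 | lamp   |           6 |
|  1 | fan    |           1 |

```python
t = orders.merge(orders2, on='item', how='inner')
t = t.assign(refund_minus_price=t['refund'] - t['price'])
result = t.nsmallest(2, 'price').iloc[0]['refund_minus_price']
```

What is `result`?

85

merge on 'item' (how='inner') → 5 rows:
   item  refund  price  ship_days
0  lamp      92    114          6
1  lamp      48    261          6
2   fan      18    242          1
3  lamp      23    241          6
4  lamp      97     12          6
add column refund_minus_price = t['refund'] - t['price']:
   item  refund  price  ship_days  refund_minus_price
0  lamp      92    114          6                 -22
1  lamp      48    261          6                -213
2   fan      18    242          1                -224
3  lamp      23    241          6                -218
4  lamp      97     12          6                  85
take 2 rows with smallest price:
   item  refund  price  ship_days  refund_minus_price
4  lamp      97     12          6                  85
0  lamp      92    114          6                 -22
The value at position 0, column 'refund_minus_price' is 85.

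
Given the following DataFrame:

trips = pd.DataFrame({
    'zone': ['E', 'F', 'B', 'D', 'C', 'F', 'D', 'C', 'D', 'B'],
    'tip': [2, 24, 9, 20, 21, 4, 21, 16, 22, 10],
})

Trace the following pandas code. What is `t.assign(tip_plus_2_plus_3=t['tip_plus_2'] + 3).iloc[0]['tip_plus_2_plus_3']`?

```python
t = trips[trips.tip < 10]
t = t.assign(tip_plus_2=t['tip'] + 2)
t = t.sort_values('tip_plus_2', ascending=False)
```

filter rows where tip < 10:
  zone  tip
0    E    2
2    B    9
5    F    4
add column tip_plus_2 = t['tip'] + 2:
  zone  tip  tip_plus_2
0    E    2           4
2    B    9          11
5    F    4           6
sort by tip_plus_2 descending:
  zone  tip  tip_plus_2
2    B    9          11
5    F    4           6
0    E    2           4
add column tip_plus_2_plus_3 = t['tip_plus_2'] + 3:
  zone  tip  tip_plus_2  tip_plus_2_plus_3
2    B    9          11                 14
5    F    4           6                  9
0    E    2           4                  7

14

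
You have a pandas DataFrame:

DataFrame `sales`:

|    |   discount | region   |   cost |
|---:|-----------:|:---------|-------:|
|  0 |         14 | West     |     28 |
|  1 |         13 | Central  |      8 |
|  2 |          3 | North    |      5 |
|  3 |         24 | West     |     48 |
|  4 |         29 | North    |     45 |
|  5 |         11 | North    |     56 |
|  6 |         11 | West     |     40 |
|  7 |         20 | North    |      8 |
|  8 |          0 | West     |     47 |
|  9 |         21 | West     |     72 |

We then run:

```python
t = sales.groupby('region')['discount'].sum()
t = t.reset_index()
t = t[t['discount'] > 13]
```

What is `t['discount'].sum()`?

group by region, sum of discount:
region
Central    13
North      63
West       70
Name: discount, dtype: int64
reset_index():
    region  discount
0  Central        13
1    North        63
2     West        70
filter rows where discount > 13:
  region  discount
1  North        63
2   West        70

133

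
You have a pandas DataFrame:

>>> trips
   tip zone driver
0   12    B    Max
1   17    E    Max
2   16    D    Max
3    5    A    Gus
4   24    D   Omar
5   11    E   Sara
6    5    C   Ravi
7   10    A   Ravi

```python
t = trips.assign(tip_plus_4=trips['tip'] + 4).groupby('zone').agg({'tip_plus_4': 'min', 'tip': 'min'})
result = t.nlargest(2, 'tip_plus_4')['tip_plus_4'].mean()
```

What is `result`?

18.0

add column tip_plus_4 = trips['tip'] + 4:
   tip zone driver  tip_plus_4
0   12    B    Max          16
1   17    E    Max          21
2   16    D    Max          20
3    5    A    Gus           9
4   24    D   Omar          28
5   11    E   Sara          15
6    5    C   Ravi           9
7   10    A   Ravi          14
group by zone: min(tip_plus_4), min(tip):
      tip_plus_4  tip
zone                 
A              9    5
B             16   12
C              9    5
D             20   16
E             15   11
take 2 rows with largest tip_plus_4:
      tip_plus_4  tip
zone                 
D             20   16
B             16   12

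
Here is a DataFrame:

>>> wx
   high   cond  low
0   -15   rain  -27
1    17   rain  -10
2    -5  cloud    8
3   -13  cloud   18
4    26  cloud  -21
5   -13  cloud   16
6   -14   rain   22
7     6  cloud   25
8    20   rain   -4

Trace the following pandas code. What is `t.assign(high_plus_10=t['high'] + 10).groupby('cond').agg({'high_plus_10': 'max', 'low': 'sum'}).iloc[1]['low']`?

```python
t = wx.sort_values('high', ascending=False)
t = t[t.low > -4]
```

sort by high descending:
   high   cond  low
4    26  cloud  -21
8    20   rain   -4
1    17   rain  -10
7     6  cloud   25
2    -5  cloud    8
3   -13  cloud   18
5   -13  cloud   16
6   -14   rain   22
0   -15   rain  -27
filter rows where low > -4:
   high   cond  low
7     6  cloud   25
2    -5  cloud    8
3   -13  cloud   18
5   -13  cloud   16
6   -14   rain   22
add column high_plus_10 = t['high'] + 10:
   high   cond  low  high_plus_10
7     6  cloud   25            16
2    -5  cloud    8             5
3   -13  cloud   18            -3
5   -13  cloud   16            -3
6   -14   rain   22            -4
group by cond: max(high_plus_10), sum(low):
       high_plus_10  low
cond                    
cloud            16   67
rain             -4   22
Taking the value at position 1, column 'low' gives 22.

22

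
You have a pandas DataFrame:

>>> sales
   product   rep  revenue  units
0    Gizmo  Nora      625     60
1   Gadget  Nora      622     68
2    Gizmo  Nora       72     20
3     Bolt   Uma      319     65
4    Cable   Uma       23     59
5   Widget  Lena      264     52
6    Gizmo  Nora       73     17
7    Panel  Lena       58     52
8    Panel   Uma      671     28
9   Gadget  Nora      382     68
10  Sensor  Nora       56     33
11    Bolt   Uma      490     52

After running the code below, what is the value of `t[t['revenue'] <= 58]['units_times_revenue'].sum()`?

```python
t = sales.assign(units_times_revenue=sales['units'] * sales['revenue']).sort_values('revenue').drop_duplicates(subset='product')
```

6221

add column units_times_revenue = sales['units'] * sales['revenue']:
   product   rep  revenue  units  units_times_revenue
0    Gizmo  Nora      625     60                37500
1   Gadget  Nora      622     68                42296
2    Gizmo  Nora       72     20                 1440
3     Bolt   Uma      319     65                20735
4    Cable   Uma       23     59                 1357
5   Widget  Lena      264     52                13728
6    Gizmo  Nora       73     17                 1241
7    Panel  Lena       58     52                 3016
8    Panel   Uma      671     28                18788
9   Gadget  Nora      382     68                25976
10  Sensor  Nora       56     33                 1848
11    Bolt   Uma      490     52                25480
sort by revenue:
   product   rep  revenue  units  units_times_revenue
4    Cable   Uma       23     59                 1357
10  Sensor  Nora       56     33                 1848
7    Panel  Lena       58     52                 3016
2    Gizmo  Nora       72     20                 1440
6    Gizmo  Nora       73     17                 1241
5   Widget  Lena      264     52                13728
3     Bolt   Uma      319     65                20735
9   Gadget  Nora      382     68                25976
11    Bolt   Uma      490     52                25480
1   Gadget  Nora      622     68                42296
0    Gizmo  Nora      625     60                37500
8    Panel   Uma      671     28                18788
drop duplicate product (keep=first):
   product   rep  revenue  units  units_times_revenue
4    Cable   Uma       23     59                 1357
10  Sensor  Nora       56     33                 1848
7    Panel  Lena       58     52                 3016
2    Gizmo  Nora       72     20                 1440
5   Widget  Lena      264     52                13728
3     Bolt   Uma      319     65                20735
9   Gadget  Nora      382     68                25976
filter rows where revenue <= 58:
   product   rep  revenue  units  units_times_revenue
4    Cable   Uma       23     59                 1357
10  Sensor  Nora       56     33                 1848
7    Panel  Lena       58     52                 3016
The sum of column 'units_times_revenue' is 6221.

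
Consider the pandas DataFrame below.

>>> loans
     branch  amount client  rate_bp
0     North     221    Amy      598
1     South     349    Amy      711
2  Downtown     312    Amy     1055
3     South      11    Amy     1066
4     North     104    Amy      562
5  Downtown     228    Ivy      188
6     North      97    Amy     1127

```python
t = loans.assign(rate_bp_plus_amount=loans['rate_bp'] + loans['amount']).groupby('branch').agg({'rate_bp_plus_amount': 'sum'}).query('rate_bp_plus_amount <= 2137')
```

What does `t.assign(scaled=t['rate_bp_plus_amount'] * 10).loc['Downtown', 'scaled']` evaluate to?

17830

add column rate_bp_plus_amount = loans['rate_bp'] + loans['amount']:
     branch  amount client  rate_bp  rate_bp_plus_amount
0     North     221    Amy      598                  819
1     South     349    Amy      711                 1060
2  Downtown     312    Amy     1055                 1367
3     South      11    Amy     1066                 1077
4     North     104    Amy      562                  666
5  Downtown     228    Ivy      188                  416
6     North      97    Amy     1127                 1224
group by branch, sum of rate_bp_plus_amount:
          rate_bp_plus_amount
branch                       
Downtown                 1783
North                    2709
South                    2137
filter rows where rate_bp_plus_amount <= 2137:
          rate_bp_plus_amount
branch                       
Downtown                 1783
South                    2137
add column scaled = t['rate_bp_plus_amount'] * 10:
          rate_bp_plus_amount  scaled
branch                               
Downtown                 1783   17830
South                    2137   21370
The value at row 'Downtown', column 'scaled' is 17830.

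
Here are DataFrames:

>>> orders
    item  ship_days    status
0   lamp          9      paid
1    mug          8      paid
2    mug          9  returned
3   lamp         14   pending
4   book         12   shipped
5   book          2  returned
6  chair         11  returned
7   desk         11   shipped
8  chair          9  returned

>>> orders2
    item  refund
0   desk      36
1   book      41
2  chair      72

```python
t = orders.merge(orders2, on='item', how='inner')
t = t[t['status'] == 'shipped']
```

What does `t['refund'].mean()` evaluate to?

merge on 'item' (how='inner') → 5 rows:
    item  ship_days    status  refund
0   book         12   shipped      41
1   book          2  returned      41
2  chair         11  returned      72
3   desk         11   shipped      36
4  chair          9  returned      72
filter rows where status == 'shipped':
   item  ship_days   status  refund
0  book         12  shipped      41
3  desk         11  shipped      36

38.5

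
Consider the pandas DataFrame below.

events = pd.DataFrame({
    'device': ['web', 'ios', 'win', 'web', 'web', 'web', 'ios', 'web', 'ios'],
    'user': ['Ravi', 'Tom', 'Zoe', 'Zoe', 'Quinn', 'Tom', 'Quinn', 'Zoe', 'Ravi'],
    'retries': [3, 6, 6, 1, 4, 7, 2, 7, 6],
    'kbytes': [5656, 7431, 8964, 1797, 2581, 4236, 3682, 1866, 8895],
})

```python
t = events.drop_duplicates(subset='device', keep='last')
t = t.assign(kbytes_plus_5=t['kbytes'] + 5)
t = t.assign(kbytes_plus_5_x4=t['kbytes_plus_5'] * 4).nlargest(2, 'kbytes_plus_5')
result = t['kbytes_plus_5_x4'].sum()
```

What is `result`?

71476

drop duplicate device (keep=last):
  device  user  retries  kbytes
2    win   Zoe        6    8964
7    web   Zoe        7    1866
8    ios  Ravi        6    8895
add column kbytes_plus_5 = t['kbytes'] + 5:
  device  user  retries  kbytes  kbytes_plus_5
2    win   Zoe        6    8964           8969
7    web   Zoe        7    1866           1871
8    ios  Ravi        6    8895           8900
add column kbytes_plus_5_x4 = t['kbytes_plus_5'] * 4:
  device  user  retries  kbytes  kbytes_plus_5  kbytes_plus_5_x4
2    win   Zoe        6    8964           8969             35876
7    web   Zoe        7    1866           1871              7484
8    ios  Ravi        6    8895           8900             35600
take 2 rows with largest kbytes_plus_5:
  device  user  retries  kbytes  kbytes_plus_5  kbytes_plus_5_x4
2    win   Zoe        6    8964           8969             35876
8    ios  Ravi        6    8895           8900             35600
sum of column 'kbytes_plus_5_x4' → 71476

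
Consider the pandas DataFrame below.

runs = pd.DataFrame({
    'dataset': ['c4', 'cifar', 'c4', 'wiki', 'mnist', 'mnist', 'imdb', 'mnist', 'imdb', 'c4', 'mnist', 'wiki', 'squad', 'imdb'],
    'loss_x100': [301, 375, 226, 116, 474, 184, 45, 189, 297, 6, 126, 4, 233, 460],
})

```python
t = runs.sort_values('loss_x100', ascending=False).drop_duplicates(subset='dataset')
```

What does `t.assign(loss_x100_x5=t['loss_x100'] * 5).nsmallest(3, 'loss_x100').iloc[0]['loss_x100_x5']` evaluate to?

sort by loss_x100 descending:
   dataset  loss_x100
4    mnist        474
13    imdb        460
1    cifar        375
0       c4        301
8     imdb        297
12   squad        233
2       c4        226
7    mnist        189
5    mnist        184
10   mnist        126
3     wiki        116
6     imdb         45
9       c4          6
11    wiki          4
drop duplicate dataset (keep=first):
   dataset  loss_x100
4    mnist        474
13    imdb        460
1    cifar        375
0       c4        301
12   squad        233
3     wiki        116
add column loss_x100_x5 = t['loss_x100'] * 5:
   dataset  loss_x100  loss_x100_x5
4    mnist        474          2370
13    imdb        460          2300
1    cifar        375          1875
0       c4        301          1505
12   squad        233          1165
3     wiki        116           580
take 3 rows with smallest loss_x100:
   dataset  loss_x100  loss_x100_x5
3     wiki        116           580
12   squad        233          1165
0       c4        301          1505
Reading off the value at position 0, column 'loss_x100_x5', we get 580.

580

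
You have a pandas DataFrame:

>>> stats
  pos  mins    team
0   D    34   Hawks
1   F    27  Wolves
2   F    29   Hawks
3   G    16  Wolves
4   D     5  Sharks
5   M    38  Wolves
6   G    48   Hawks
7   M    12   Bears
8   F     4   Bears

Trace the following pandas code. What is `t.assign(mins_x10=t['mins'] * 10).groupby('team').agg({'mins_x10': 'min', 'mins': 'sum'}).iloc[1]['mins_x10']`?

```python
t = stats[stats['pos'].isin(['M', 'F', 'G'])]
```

filter rows where pos in ['M', 'F', 'G']:
  pos  mins    team
1   F    27  Wolves
2   F    29   Hawks
3   G    16  Wolves
5   M    38  Wolves
6   G    48   Hawks
7   M    12   Bears
8   F     4   Bears
add column mins_x10 = t['mins'] * 10:
  pos  mins    team  mins_x10
1   F    27  Wolves       270
2   F    29   Hawks       290
3   G    16  Wolves       160
5   M    38  Wolves       380
6   G    48   Hawks       480
7   M    12   Bears       120
8   F     4   Bears        40
group by team: min(mins_x10), sum(mins):
        mins_x10  mins
team                  
Bears         40    16
Hawks        290    77
Wolves       160    81
Finally, value at position 1, column 'mins_x10' = 290.

290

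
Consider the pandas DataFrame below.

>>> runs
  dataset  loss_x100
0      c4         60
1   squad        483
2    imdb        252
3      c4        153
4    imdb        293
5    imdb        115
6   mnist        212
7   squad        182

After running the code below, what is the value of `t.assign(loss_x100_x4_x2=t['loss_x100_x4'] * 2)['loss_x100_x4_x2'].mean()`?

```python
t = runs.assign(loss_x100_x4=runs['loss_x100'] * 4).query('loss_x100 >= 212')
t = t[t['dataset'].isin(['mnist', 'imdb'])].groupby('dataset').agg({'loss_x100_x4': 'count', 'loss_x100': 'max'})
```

add column loss_x100_x4 = runs['loss_x100'] * 4:
  dataset  loss_x100  loss_x100_x4
0      c4         60           240
1   squad        483          1932
2    imdb        252          1008
3      c4        153           612
4    imdb        293          1172
5    imdb        115           460
6   mnist        212           848
7   squad        182           728
filter rows where loss_x100 >= 212:
  dataset  loss_x100  loss_x100_x4
1   squad        483          1932
2    imdb        252          1008
4    imdb        293          1172
6   mnist        212           848
filter rows where dataset in ['mnist', 'imdb']:
  dataset  loss_x100  loss_x100_x4
2    imdb        252          1008
4    imdb        293          1172
6   mnist        212           848
group by dataset: count(loss_x100_x4), max(loss_x100):
         loss_x100_x4  loss_x100
dataset                         
imdb                2        293
mnist               1        212
add column loss_x100_x4_x2 = t['loss_x100_x4'] * 2:
         loss_x100_x4  loss_x100  loss_x100_x4_x2
dataset                                          
imdb                2        293                4
mnist               1        212                2

3.0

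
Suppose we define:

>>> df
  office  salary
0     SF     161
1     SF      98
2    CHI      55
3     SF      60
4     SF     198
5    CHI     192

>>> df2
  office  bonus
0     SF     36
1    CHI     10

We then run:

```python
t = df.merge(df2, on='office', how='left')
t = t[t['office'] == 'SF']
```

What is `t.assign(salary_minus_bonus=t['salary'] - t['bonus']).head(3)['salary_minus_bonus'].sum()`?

211

merge on 'office' (how='left') → 6 rows:
  office  salary  bonus
0     SF     161     36
1     SF      98     36
2    CHI      55     10
3     SF      60     36
4     SF     198     36
5    CHI     192     10
filter rows where office == 'SF':
  office  salary  bonus
0     SF     161     36
1     SF      98     36
3     SF      60     36
4     SF     198     36
add column salary_minus_bonus = t['salary'] - t['bonus']:
  office  salary  bonus  salary_minus_bonus
0     SF     161     36                 125
1     SF      98     36                  62
3     SF      60     36                  24
4     SF     198     36                 162
take first 3 rows:
  office  salary  bonus  salary_minus_bonus
0     SF     161     36                 125
1     SF      98     36                  62
3     SF      60     36                  24
Reading off the sum of column 'salary_minus_bonus', we get 211.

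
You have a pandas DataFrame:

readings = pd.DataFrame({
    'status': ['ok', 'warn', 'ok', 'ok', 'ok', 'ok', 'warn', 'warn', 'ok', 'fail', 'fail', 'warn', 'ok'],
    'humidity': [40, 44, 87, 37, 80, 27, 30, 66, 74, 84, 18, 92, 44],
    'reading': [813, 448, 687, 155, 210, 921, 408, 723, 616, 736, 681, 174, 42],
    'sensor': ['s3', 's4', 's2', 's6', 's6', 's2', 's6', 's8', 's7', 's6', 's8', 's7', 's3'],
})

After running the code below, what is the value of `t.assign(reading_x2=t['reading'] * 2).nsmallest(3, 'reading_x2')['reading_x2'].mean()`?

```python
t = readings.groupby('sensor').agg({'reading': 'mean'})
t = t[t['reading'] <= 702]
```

group by sensor, mean of reading:
        reading
sensor         
s2       804.00
s3       427.50
s4       448.00
s6       377.25
s7       395.00
s8       702.00
filter rows where reading <= 702:
        reading
sensor         
s3       427.50
s4       448.00
s6       377.25
s7       395.00
s8       702.00
add column reading_x2 = t['reading'] * 2:
        reading  reading_x2
sensor                     
s3       427.50       855.0
s4       448.00       896.0
s6       377.25       754.5
s7       395.00       790.0
s8       702.00      1404.0
take 3 rows with smallest reading_x2:
        reading  reading_x2
sensor                     
s6       377.25       754.5
s7       395.00       790.0
s3       427.50       855.0

799.833333333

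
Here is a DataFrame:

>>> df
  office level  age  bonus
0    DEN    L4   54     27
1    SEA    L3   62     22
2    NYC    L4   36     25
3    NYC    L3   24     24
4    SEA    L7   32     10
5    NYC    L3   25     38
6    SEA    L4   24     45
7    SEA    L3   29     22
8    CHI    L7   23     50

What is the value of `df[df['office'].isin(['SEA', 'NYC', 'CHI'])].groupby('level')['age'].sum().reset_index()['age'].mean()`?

filter rows where office in ['SEA', 'NYC', 'CHI']:
  office level  age  bonus
1    SEA    L3   62     22
2    NYC    L4   36     25
3    NYC    L3   24     24
4    SEA    L7   32     10
5    NYC    L3   25     38
6    SEA    L4   24     45
7    SEA    L3   29     22
8    CHI    L7   23     50
group by level, sum of age:
level
L3    140
L4     60
L7     55
Name: age, dtype: int64
reset_index():
  level  age
0    L3  140
1    L4   60
2    L7   55
Reading off the mean of column 'age', we get 85.0.

85.0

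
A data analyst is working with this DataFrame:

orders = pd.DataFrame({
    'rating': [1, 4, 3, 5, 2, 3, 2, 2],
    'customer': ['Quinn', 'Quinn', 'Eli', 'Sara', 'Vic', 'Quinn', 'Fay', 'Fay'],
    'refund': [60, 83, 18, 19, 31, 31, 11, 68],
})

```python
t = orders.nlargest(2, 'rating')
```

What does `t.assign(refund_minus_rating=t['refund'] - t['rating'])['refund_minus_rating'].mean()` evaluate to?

take 2 rows with largest rating:
   rating customer  refund
3       5     Sara      19
1       4    Quinn      83
add column refund_minus_rating = t['refund'] - t['rating']:
   rating customer  refund  refund_minus_rating
3       5     Sara      19                   14
1       4    Quinn      83                   79
Then the mean of column 'refund_minus_rating': 46.5

46.5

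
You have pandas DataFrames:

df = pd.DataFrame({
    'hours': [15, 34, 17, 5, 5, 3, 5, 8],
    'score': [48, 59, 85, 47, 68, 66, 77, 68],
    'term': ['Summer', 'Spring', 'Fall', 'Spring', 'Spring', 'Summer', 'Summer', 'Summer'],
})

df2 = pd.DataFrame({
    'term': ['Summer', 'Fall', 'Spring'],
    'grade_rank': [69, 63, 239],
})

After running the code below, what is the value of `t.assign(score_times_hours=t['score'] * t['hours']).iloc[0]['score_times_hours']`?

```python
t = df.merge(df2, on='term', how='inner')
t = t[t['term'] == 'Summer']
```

merge on 'term' (how='inner') → 8 rows:
   hours  score    term  grade_rank
0     15     48  Summer          69
1     34     59  Spring         239
2     17     85    Fall          63
3      5     47  Spring         239
4      5     68  Spring         239
5      3     66  Summer          69
6      5     77  Summer          69
7      8     68  Summer          69
filter rows where term == 'Summer':
   hours  score    term  grade_rank
0     15     48  Summer          69
5      3     66  Summer          69
6      5     77  Summer          69
7      8     68  Summer          69
add column score_times_hours = t['score'] * t['hours']:
   hours  score    term  grade_rank  score_times_hours
0     15     48  Summer          69                720
5      3     66  Summer          69                198
6      5     77  Summer          69                385
7      8     68  Summer          69                544
So iloc[0]['score_times_hours'] = 720.

720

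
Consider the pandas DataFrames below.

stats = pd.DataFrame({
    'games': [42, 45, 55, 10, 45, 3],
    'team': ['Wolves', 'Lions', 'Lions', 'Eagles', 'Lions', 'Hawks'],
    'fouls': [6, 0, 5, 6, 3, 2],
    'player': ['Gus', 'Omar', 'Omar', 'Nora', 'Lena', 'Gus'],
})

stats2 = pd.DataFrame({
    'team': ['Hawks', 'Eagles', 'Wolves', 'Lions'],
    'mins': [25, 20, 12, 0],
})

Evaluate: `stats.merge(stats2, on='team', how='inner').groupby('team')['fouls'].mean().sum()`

merge on 'team' (how='inner') → 6 rows:
   games    team  fouls player  mins
0     42  Wolves      6    Gus    12
1     45   Lions      0   Omar     0
2     55   Lions      5   Omar     0
3     10  Eagles      6   Nora    20
4     45   Lions      3   Lena     0
5      3   Hawks      2    Gus    25
group by team, mean of fouls:
team
Eagles    6.000000
Hawks     2.000000
Lions     2.666667
Wolves    6.000000
Name: fouls, dtype: float64

16.6666666667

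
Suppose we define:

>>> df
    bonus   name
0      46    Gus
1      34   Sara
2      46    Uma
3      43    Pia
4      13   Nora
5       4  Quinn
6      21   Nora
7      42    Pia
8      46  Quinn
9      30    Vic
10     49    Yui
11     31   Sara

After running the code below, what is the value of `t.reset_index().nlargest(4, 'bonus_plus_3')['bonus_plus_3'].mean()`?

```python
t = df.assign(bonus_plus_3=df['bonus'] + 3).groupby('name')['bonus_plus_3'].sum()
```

67.5

add column bonus_plus_3 = df['bonus'] + 3:
    bonus   name  bonus_plus_3
0      46    Gus            49
1      34   Sara            37
2      46    Uma            49
3      43    Pia            46
4      13   Nora            16
5       4  Quinn             7
6      21   Nora            24
7      42    Pia            45
8      46  Quinn            49
9      30    Vic            33
10     49    Yui            52
11     31   Sara            34
group by name, sum of bonus_plus_3:
name
Gus      49
Nora     40
Pia      91
Quinn    56
Sara     71
Uma      49
Vic      33
Yui      52
Name: bonus_plus_3, dtype: int64
reset_index():
    name  bonus_plus_3
0    Gus            49
1   Nora            40
2    Pia            91
3  Quinn            56
4   Sara            71
5    Uma            49
6    Vic            33
7    Yui            52
take 4 rows with largest bonus_plus_3:
    name  bonus_plus_3
2    Pia            91
4   Sara            71
3  Quinn            56
7    Yui            52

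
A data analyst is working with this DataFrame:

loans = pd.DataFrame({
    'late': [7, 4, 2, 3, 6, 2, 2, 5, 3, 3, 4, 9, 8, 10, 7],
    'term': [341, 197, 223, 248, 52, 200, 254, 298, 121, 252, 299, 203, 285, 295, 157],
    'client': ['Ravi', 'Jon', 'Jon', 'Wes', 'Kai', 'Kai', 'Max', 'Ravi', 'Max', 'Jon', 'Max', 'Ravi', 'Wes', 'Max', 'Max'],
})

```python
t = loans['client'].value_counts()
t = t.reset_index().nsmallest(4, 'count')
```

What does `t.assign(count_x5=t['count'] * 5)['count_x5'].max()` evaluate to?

value_counts of client:
client
Max     5
Ravi    3
Jon     3
Wes     2
Kai     2
Name: count, dtype: int64
reset_index():
  client  count
0    Max      5
1   Ravi      3
2    Jon      3
3    Wes      2
4    Kai      2
take 4 rows with smallest count:
  client  count
3    Wes      2
4    Kai      2
1   Ravi      3
2    Jon      3
add column count_x5 = t['count'] * 5:
  client  count  count_x5
3    Wes      2        10
4    Kai      2        10
1   Ravi      3        15
2    Jon      3        15

15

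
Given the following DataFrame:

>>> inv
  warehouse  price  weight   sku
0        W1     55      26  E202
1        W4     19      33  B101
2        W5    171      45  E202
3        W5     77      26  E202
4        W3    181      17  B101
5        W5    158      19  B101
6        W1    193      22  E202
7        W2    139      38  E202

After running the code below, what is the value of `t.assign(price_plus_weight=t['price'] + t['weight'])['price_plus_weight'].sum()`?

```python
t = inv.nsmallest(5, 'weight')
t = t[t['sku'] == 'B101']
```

take 5 rows with smallest weight:
  warehouse  price  weight   sku
4        W3    181      17  B101
5        W5    158      19  B101
6        W1    193      22  E202
0        W1     55      26  E202
3        W5     77      26  E202
filter rows where sku == 'B101':
  warehouse  price  weight   sku
4        W3    181      17  B101
5        W5    158      19  B101
add column price_plus_weight = t['price'] + t['weight']:
  warehouse  price  weight   sku  price_plus_weight
4        W3    181      17  B101                198
5        W5    158      19  B101                177
The sum of column 'price_plus_weight' is 375.

375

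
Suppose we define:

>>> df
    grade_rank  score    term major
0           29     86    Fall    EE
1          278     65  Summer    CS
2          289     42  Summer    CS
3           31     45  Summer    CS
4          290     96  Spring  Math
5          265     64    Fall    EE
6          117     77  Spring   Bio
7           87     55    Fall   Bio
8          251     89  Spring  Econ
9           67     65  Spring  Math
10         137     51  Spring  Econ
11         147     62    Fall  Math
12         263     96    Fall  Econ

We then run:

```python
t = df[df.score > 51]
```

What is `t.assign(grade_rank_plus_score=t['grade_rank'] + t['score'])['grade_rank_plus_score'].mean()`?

filter rows where score > 51:
    grade_rank  score    term major
0           29     86    Fall    EE
1          278     65  Summer    CS
4          290     96  Spring  Math
5          265     64    Fall    EE
6          117     77  Spring   Bio
7           87     55    Fall   Bio
8          251     89  Spring  Econ
9           67     65  Spring  Math
11         147     62    Fall  Math
12         263     96    Fall  Econ
add column grade_rank_plus_score = t['grade_rank'] + t['score']:
    grade_rank  score    term major  grade_rank_plus_score
0           29     86    Fall    EE                    115
1          278     65  Summer    CS                    343
4          290     96  Spring  Math                    386
5          265     64    Fall    EE                    329
6          117     77  Spring   Bio                    194
7           87     55    Fall   Bio                    142
8          251     89  Spring  Econ                    340
9           67     65  Spring  Math                    132
11         147     62    Fall  Math                    209
12         263     96    Fall  Econ                    359

254.9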